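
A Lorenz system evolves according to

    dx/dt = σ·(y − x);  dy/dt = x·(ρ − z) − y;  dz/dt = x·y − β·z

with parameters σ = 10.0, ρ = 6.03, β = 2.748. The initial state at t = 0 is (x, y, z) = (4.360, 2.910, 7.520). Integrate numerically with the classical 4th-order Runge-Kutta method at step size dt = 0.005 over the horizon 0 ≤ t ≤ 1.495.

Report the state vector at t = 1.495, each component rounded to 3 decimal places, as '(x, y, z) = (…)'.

(x, y, z) = (3.639, 3.360, 5.647)

t=0.000: state=(4.360, 2.910, 7.520)
step 1 (dt=0.005): k1=(-14.500, -9.406, -7.977), k2=(-14.373, -9.243, -8.130), k3=(-14.372, -9.242, -8.126), k4=(-14.244, -9.079, -8.273); state += dt/6·(k1+2k2+2k3+k4)
t=0.005: state=(4.288, 2.864, 7.479)
t=0.010: state=(4.218, 2.819, 7.437)
t=0.015: state=(4.148, 2.776, 7.394)
continuing one RK4 step at a time; state shown every 10 steps (Δt=0.05):
t=0.050: state=(3.701, 2.519, 7.061)
t=0.100: state=(3.178, 2.266, 6.535)
t=0.150: state=(2.785, 2.121, 5.999)
t=0.200: state=(2.507, 2.054, 5.485)
t=0.250: state=(2.326, 2.046, 5.011)
t=0.300: state=(2.222, 2.083, 4.586)
t=0.350: state=(2.182, 2.157, 4.215)
t=0.400: state=(2.194, 2.262, 3.899)
t=0.450: state=(2.249, 2.397, 3.640)
t=0.500: state=(2.341, 2.560, 3.438)
t=0.550: state=(2.466, 2.747, 3.295)
t=0.600: state=(2.621, 2.958, 3.211)
t=0.650: state=(2.802, 3.189, 3.188)
t=0.700: state=(3.006, 3.434, 3.229)
t=0.750: state=(3.228, 3.685, 3.334)
t=0.800: state=(3.461, 3.932, 3.502)
t=0.850: state=(3.696, 4.162, 3.730)
t=0.900: state=(3.923, 4.360, 4.011)
t=0.950: state=(4.129, 4.513, 4.333)
t=1.000: state=(4.302, 4.606, 4.677)
t=1.050: state=(4.430, 4.632, 5.021)
t=1.100: state=(4.503, 4.591, 5.341)
t=1.150: state=(4.517, 4.487, 5.614)
t=1.200: state=(4.474, 4.335, 5.821)
t=1.250: state=(4.382, 4.154, 5.952)
t=1.300: state=(4.251, 3.960, 6.006)
t=1.350: state=(4.096, 3.773, 5.988)
t=1.400: state=(3.932, 3.604, 5.910)
t=1.450: state=(3.772, 3.462, 5.786)
t=1.495: state=(3.639, 3.360, 5.647)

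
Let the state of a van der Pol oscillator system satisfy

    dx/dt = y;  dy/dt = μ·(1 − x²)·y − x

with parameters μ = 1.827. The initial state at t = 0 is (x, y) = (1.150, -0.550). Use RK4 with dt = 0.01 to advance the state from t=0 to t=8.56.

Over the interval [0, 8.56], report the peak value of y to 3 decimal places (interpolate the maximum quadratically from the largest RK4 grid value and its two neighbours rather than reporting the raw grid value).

t=0.000: state=(1.150, -0.550)
step 1 (dt=0.01): k1=(-0.550, -0.826), k2=(-0.554, -0.827), k3=(-0.554, -0.827), k4=(-0.558, -0.828); state += dt/6·(k1+2k2+2k3+k4)
t=0.010: state=(1.144, -0.558)
t=0.020: state=(1.139, -0.567)
t=0.030: state=(1.133, -0.575)
continuing one RK4 step at a time; state shown every 50 steps (Δt=0.5):
t=0.500: state=(0.755, -1.095)
t=1.000: state=(-0.100, -2.589)
t=1.500: state=(-1.648, -2.253)
t=2.000: state=(-1.989, 0.149)
t=2.500: state=(-1.839, 0.379)
t=3.000: state=(-1.627, 0.471)
t=3.500: state=(-1.359, 0.616)
t=4.000: state=(-0.982, 0.945)
t=4.500: state=(-0.306, 1.963)
t=5.000: state=(1.179, 3.481)
t=5.500: state=(2.014, 0.156)
t=6.000: state=(1.919, -0.340)
t=6.500: state=(1.725, -0.430)
t=7.000: state=(1.485, -0.541)
t=7.500: state=(1.167, -0.763)
t=8.000: state=(0.663, -1.363)
t=8.500: state=(-0.415, -3.213)
t=8.560: state=(-0.615, -3.449)
largest grid value and its neighbours: y(4.920)=3.60606, y(4.930)=3.60815, y(4.940)=3.60545
parabola through these three points peaks at t≈4.929 with y≈3.60816

max y = 3.608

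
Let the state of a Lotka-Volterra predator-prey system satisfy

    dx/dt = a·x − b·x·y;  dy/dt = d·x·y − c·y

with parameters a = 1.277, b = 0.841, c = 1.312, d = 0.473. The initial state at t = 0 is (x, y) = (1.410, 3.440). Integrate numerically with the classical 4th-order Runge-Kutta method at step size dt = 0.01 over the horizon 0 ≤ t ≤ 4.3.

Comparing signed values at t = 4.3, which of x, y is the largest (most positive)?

t=0.000: state=(1.410, 3.440)
step 1 (dt=0.01): k1=(-2.279, -2.219), k2=(-2.247, -2.230), k3=(-2.247, -2.230), k4=(-2.216, -2.241); state += dt/6·(k1+2k2+2k3+k4)
t=0.010: state=(1.388, 3.418)
t=0.020: state=(1.366, 3.395)
t=0.030: state=(1.344, 3.372)
continuing one RK4 step at a time; state shown every 20 steps (Δt=0.2):
t=0.200: state=(1.061, 2.970)
t=0.400: state=(0.865, 2.500)
t=0.600: state=(0.761, 2.075)
t=0.800: state=(0.715, 1.711)
t=1.000: state=(0.711, 1.408)
t=1.200: state=(0.740, 1.159)
t=1.400: state=(0.800, 0.959)
t=1.600: state=(0.891, 0.799)
t=1.800: state=(1.017, 0.672)
t=2.000: state=(1.183, 0.574)
t=2.200: state=(1.395, 0.498)
t=2.400: state=(1.665, 0.443)
t=2.600: state=(2.002, 0.405)
t=2.800: state=(2.419, 0.384)
t=3.000: state=(2.930, 0.380)
t=3.200: state=(3.544, 0.396)
t=3.400: state=(4.267, 0.441)
t=3.600: state=(5.081, 0.527)
t=3.800: state=(5.932, 0.683)
t=4.000: state=(6.687, 0.956)
t=4.200: state=(7.094, 1.416)
t=4.300: state=(7.062, 1.737)
compare at T: x=7.062, y=1.737

largest component: x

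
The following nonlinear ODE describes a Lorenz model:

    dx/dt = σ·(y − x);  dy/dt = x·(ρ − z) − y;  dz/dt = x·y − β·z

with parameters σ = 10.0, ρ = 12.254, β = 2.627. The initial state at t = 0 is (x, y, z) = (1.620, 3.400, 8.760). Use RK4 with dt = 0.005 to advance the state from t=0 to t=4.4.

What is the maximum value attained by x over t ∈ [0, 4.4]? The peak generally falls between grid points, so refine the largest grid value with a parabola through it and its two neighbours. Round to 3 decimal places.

t=0.000: state=(1.620, 3.400, 8.760)
step 1 (dt=0.005): k1=(17.800, 2.260, -17.505), k2=(17.412, 2.483, -17.229), k3=(17.427, 2.478, -17.233), k4=(17.053, 2.699, -16.961); state += dt/6·(k1+2k2+2k3+k4)
t=0.005: state=(1.707, 3.412, 8.674)
t=0.010: state=(1.791, 3.427, 8.590)
t=0.015: state=(1.871, 3.444, 8.510)
continuing one RK4 step at a time; state shown every 40 steps (Δt=0.2):
t=0.200: state=(4.071, 5.308, 7.219)
t=0.400: state=(6.835, 8.023, 10.398)
t=0.600: state=(6.891, 5.708, 14.326)
t=0.800: state=(4.296, 3.392, 12.032)
t=1.000: state=(3.735, 4.003, 9.218)
t=1.200: state=(5.050, 6.000, 8.874)
t=1.400: state=(6.714, 7.108, 11.724)
t=1.600: state=(6.002, 5.103, 13.210)
t=1.800: state=(4.480, 4.066, 11.270)
t=2.000: state=(4.495, 4.875, 9.646)
t=2.200: state=(5.653, 6.292, 10.208)
t=2.400: state=(6.329, 6.228, 12.209)
t=2.600: state=(5.444, 4.865, 12.275)
t=2.800: state=(4.705, 4.617, 10.815)
t=3.000: state=(5.059, 5.444, 10.160)
t=3.200: state=(5.864, 6.160, 11.083)
t=3.400: state=(5.895, 5.634, 12.103)
t=3.600: state=(5.206, 4.902, 11.616)
t=3.800: state=(4.972, 5.054, 10.700)
t=4.000: state=(5.406, 5.694, 10.677)
t=4.200: state=(5.814, 5.868, 11.483)
t=4.400: state=(5.581, 5.347, 11.797)
largest grid value and its neighbours: x(0.500)=7.51209, x(0.505)=7.51257, x(0.510)=7.50948
parabola through these three points peaks at t≈0.503 with x≈7.51281

max x = 7.513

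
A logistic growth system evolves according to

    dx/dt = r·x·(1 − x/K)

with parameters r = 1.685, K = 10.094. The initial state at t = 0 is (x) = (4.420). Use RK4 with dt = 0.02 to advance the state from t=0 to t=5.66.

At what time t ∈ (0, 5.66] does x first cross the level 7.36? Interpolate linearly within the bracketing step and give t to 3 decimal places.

t=0.000: state=(4.420)
step 1 (dt=0.02): k1=(4.186), k2=(4.195), k3=(4.195), k4=(4.203); state += dt/6·(k1+2k2+2k3+k4)
t=0.020: state=(4.504)
t=0.040: state=(4.588)
t=0.060: state=(4.673)
continuing one RK4 step at a time; state shown every 10 steps (Δt=0.2):
t=0.200: state=(5.267)
t=0.400: state=(6.102)
t=0.600: state=(6.880)
t=0.720: state=(7.306)
next step: t=0.740: state=(7.374) — x has crossed 7.36
linear interpolation between t=0.720 (7.30615) and t=0.740 (7.37364) → t≈0.736

t = 0.736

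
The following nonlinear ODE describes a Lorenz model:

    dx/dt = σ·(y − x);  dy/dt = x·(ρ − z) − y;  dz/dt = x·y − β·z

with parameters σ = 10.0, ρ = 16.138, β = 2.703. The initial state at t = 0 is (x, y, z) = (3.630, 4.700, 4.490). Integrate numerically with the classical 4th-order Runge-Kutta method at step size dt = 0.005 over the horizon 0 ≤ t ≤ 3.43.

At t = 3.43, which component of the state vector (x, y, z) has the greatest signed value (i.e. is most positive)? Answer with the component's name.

largest component: z

t=0.000: state=(3.630, 4.700, 4.490)
step 1 (dt=0.005): k1=(10.700, 37.582, 4.925), k2=(11.372, 37.755, 5.361), k3=(11.360, 37.770, 5.367), k4=(12.021, 37.956, 5.815); state += dt/6·(k1+2k2+2k3+k4)
t=0.005: state=(3.687, 4.889, 4.517)
t=0.010: state=(3.750, 5.080, 4.548)
t=0.015: state=(3.820, 5.273, 4.584)
continuing one RK4 step at a time; state shown every 40 steps (Δt=0.2):
t=0.200: state=(9.512, 13.162, 12.598)
t=0.400: state=(7.999, 3.237, 22.269)
t=0.600: state=(1.741, 0.623, 13.715)
t=0.800: state=(1.370, 1.794, 8.221)
t=1.000: state=(3.431, 5.278, 6.053)
t=1.200: state=(9.193, 12.346, 13.103)
t=1.400: state=(7.978, 3.927, 21.564)
t=1.600: state=(2.378, 1.340, 13.862)
t=1.800: state=(2.318, 3.045, 8.750)
t=2.000: state=(5.398, 7.878, 8.336)
t=2.200: state=(10.097, 10.515, 18.541)
t=2.400: state=(5.432, 2.540, 18.400)
t=2.600: state=(2.719, 2.650, 11.917)
t=2.800: state=(4.238, 5.805, 9.091)
t=3.000: state=(8.520, 10.519, 14.212)
t=3.200: state=(7.677, 5.091, 19.752)
t=3.400: state=(3.722, 2.925, 14.239)
t=3.430: state=(3.536, 3.085, 13.443)
compare at T: x=3.536, y=3.085, z=13.443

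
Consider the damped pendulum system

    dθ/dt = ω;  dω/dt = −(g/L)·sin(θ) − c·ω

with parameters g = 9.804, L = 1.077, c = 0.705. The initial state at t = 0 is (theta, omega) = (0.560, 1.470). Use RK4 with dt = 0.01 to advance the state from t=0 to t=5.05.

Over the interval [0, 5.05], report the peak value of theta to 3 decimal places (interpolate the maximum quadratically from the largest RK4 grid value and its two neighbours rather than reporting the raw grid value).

t=0.000: state=(0.560, 1.470)
step 1 (dt=0.01): k1=(1.470, -5.872), k2=(1.441, -5.908), k3=(1.440, -5.906), k4=(1.411, -5.941); state += dt/6·(k1+2k2+2k3+k4)
t=0.010: state=(0.574, 1.411)
t=0.020: state=(0.588, 1.351)
t=0.030: state=(0.601, 1.291)
continuing one RK4 step at a time; state shown every 20 steps (Δt=0.2):
t=0.200: state=(0.731, 0.226)
t=0.400: state=(0.658, -0.913)
t=0.600: state=(0.392, -1.655)
t=0.800: state=(0.036, -1.793)
t=1.000: state=(-0.285, -1.329)
t=1.200: state=(-0.471, -0.503)
t=1.400: state=(-0.483, 0.365)
t=1.600: state=(-0.340, 1.010)
t=1.800: state=(-0.106, 1.254)
t=2.000: state=(0.132, 1.057)
t=2.200: state=(0.295, 0.541)
t=2.400: state=(0.341, -0.079)
t=2.600: state=(0.271, -0.592)
t=2.800: state=(0.122, -0.850)
t=3.000: state=(-0.048, -0.795)
t=3.200: state=(-0.179, -0.487)
t=3.400: state=(-0.235, -0.061)
t=3.600: state=(-0.206, 0.329)
t=3.800: state=(-0.114, 0.561)
t=4.000: state=(0.004, 0.579)
t=4.200: state=(0.105, 0.404)
t=4.400: state=(0.158, 0.120)
t=4.600: state=(0.152, -0.166)
t=4.800: state=(0.098, -0.360)
t=5.000: state=(0.018, -0.411)
t=5.050: state=(-0.002, -0.400)
largest grid value and its neighbours: theta(0.230)=0.73473, theta(0.240)=0.73483, theta(0.250)=0.73432
parabola through these three points peaks at t≈0.237 with theta≈0.73486

max theta = 0.735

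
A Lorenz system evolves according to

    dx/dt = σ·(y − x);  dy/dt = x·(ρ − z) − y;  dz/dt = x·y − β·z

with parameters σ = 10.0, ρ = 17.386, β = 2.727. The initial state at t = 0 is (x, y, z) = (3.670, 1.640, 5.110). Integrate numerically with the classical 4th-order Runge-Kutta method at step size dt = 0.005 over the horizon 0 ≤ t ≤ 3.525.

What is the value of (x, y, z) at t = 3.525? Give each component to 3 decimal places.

(x, y, z) = (3.554, 1.433, 17.140)

t=0.000: state=(3.670, 1.640, 5.110)
step 1 (dt=0.005): k1=(-20.300, 43.413, -7.916), k2=(-18.707, 42.753, -7.553), k3=(-18.763, 42.800, -7.554), k4=(-17.222, 42.182, -7.202); state += dt/6·(k1+2k2+2k3+k4)
t=0.005: state=(3.576, 1.854, 5.072)
t=0.010: state=(3.497, 2.062, 5.038)
t=0.015: state=(3.432, 2.265, 5.007)
continuing one RK4 step at a time; state shown every 40 steps (Δt=0.2):
t=0.200: state=(6.683, 10.537, 7.547)
t=0.400: state=(11.532, 8.796, 24.754)
t=0.600: state=(2.777, 0.096, 17.569)
t=0.800: state=(0.835, 0.841, 10.254)
t=1.000: state=(1.739, 2.707, 6.269)
t=1.200: state=(5.798, 9.251, 7.073)
t=1.400: state=(11.755, 10.797, 23.195)
t=1.600: state=(3.699, 0.464, 18.713)
t=1.800: state=(1.164, 1.119, 11.014)
t=2.000: state=(2.230, 3.399, 6.928)
t=2.200: state=(6.863, 10.514, 8.963)
t=2.400: state=(10.927, 8.417, 23.861)
t=2.600: state=(3.244, 0.846, 17.378)
t=2.800: state=(1.693, 1.969, 10.454)
t=3.000: state=(3.730, 5.660, 7.575)
t=3.200: state=(9.653, 12.697, 15.066)
t=3.400: state=(7.732, 3.587, 22.406)
t=3.525: state=(3.554, 1.433, 17.140)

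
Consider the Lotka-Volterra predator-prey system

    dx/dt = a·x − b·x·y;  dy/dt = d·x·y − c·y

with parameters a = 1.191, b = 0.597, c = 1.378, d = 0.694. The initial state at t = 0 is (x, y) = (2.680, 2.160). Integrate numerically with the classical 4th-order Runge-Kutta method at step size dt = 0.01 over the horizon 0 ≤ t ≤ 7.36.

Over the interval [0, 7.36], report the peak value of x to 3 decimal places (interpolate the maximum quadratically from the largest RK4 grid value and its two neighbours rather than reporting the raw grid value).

max x = 2.701

t=0.000: state=(2.680, 2.160)
step 1 (dt=0.01): k1=(-0.264, 1.041), k2=(-0.272, 1.041), k3=(-0.272, 1.041), k4=(-0.280, 1.042); state += dt/6·(k1+2k2+2k3+k4)
t=0.010: state=(2.677, 2.170)
t=0.020: state=(2.674, 2.181)
t=0.030: state=(2.671, 2.191)
continuing one RK4 step at a time; state shown every 25 steps (Δt=0.25):
t=0.250: state=(2.565, 2.416)
t=0.500: state=(2.369, 2.628)
t=0.750: state=(2.132, 2.753)
t=1.000: state=(1.900, 2.766)
t=1.250: state=(1.703, 2.678)
t=1.500: state=(1.555, 2.515)
t=1.750: state=(1.461, 2.313)
t=2.000: state=(1.415, 2.102)
t=2.250: state=(1.414, 1.903)
t=2.500: state=(1.453, 1.728)
t=2.750: state=(1.529, 1.585)
t=3.000: state=(1.639, 1.477)
t=3.250: state=(1.781, 1.408)
t=3.500: state=(1.949, 1.378)
t=3.750: state=(2.136, 1.392)
t=4.000: state=(2.328, 1.453)
t=4.250: state=(2.505, 1.566)
t=4.500: state=(2.639, 1.735)
t=4.750: state=(2.700, 1.956)
t=5.000: state=(2.665, 2.211)
t=5.250: state=(2.532, 2.462)
t=5.500: state=(2.324, 2.661)
t=5.750: state=(2.085, 2.764)
t=6.000: state=(1.858, 2.756)
t=6.250: state=(1.670, 2.650)
t=6.500: state=(1.533, 2.478)
t=6.750: state=(1.448, 2.272)
t=7.000: state=(1.411, 2.062)
t=7.250: state=(1.418, 1.866)
t=7.360: state=(1.434, 1.788)
largest grid value and its neighbours: x(4.780)=2.70117, x(4.790)=2.70124, x(4.800)=2.70115
parabola through these three points peaks at t≈4.789 with x≈2.70124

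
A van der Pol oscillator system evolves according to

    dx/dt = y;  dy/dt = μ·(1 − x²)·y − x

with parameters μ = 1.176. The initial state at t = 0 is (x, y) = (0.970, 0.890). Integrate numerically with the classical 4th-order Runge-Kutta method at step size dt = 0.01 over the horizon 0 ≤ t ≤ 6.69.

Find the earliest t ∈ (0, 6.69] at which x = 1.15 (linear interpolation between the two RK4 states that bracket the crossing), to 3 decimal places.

t = 0.237

t=0.000: state=(0.970, 0.890)
step 1 (dt=0.01): k1=(0.890, -0.908), k2=(0.885, -0.922), k3=(0.885, -0.922), k4=(0.881, -0.936); state += dt/6·(k1+2k2+2k3+k4)
t=0.010: state=(0.979, 0.881)
t=0.020: state=(0.988, 0.871)
t=0.030: state=(0.996, 0.862)
t=0.230: state=(1.146, 0.620)
next step: t=0.240: state=(1.152, 0.607) — x has crossed 1.15
linear interpolation between t=0.230 (1.14576) and t=0.240 (1.15189) → t≈0.237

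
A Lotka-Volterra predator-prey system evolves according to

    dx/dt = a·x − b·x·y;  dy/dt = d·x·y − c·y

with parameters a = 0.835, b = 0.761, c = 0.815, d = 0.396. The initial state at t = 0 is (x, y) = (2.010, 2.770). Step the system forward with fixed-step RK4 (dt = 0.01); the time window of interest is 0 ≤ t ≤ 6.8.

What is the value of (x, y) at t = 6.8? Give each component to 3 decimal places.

t=0.000: state=(2.010, 2.770)
step 1 (dt=0.01): k1=(-2.559, -0.053), k2=(-2.542, -0.067), k3=(-2.542, -0.067), k4=(-2.525, -0.081); state += dt/6·(k1+2k2+2k3+k4)
t=0.010: state=(1.985, 2.769)
t=0.020: state=(1.959, 2.768)
t=0.030: state=(1.935, 2.767)
continuing one RK4 step at a time; state shown every 25 steps (Δt=0.25):
t=0.250: state=(1.471, 2.680)
t=0.500: state=(1.108, 2.481)
t=0.750: state=(0.872, 2.230)
t=1.000: state=(0.721, 1.967)
t=1.250: state=(0.626, 1.714)
t=1.500: state=(0.569, 1.483)
t=1.750: state=(0.540, 1.278)
t=2.000: state=(0.531, 1.099)
t=2.250: state=(0.538, 0.945)
t=2.500: state=(0.561, 0.814)
t=2.750: state=(0.599, 0.703)
t=3.000: state=(0.652, 0.610)
t=3.250: state=(0.720, 0.532)
t=3.500: state=(0.807, 0.468)
t=3.750: state=(0.914, 0.416)
t=4.000: state=(1.045, 0.374)
t=4.250: state=(1.204, 0.341)
t=4.500: state=(1.394, 0.316)
t=4.750: state=(1.620, 0.299)
t=5.000: state=(1.887, 0.290)
t=5.250: state=(2.201, 0.289)
t=5.500: state=(2.565, 0.299)
t=5.750: state=(2.980, 0.320)
t=6.000: state=(3.443, 0.359)
t=6.250: state=(3.940, 0.422)
t=6.500: state=(4.441, 0.521)
t=6.750: state=(4.889, 0.675)
t=6.800: state=(4.964, 0.715)

(x, y) = (4.964, 0.715)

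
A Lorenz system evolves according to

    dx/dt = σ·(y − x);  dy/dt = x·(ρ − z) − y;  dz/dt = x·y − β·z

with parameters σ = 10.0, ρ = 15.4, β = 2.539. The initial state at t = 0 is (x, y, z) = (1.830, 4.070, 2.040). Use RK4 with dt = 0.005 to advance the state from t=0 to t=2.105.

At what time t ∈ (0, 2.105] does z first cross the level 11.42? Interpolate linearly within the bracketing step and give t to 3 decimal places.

t = 0.235

t=0.000: state=(1.830, 4.070, 2.040)
step 1 (dt=0.005): k1=(22.400, 20.379, 2.269), k2=(22.349, 21.065, 2.578), k3=(22.368, 21.060, 2.579), k4=(22.335, 21.743, 2.895); state += dt/6·(k1+2k2+2k3+k4)
t=0.005: state=(1.942, 4.175, 2.053)
t=0.010: state=(2.053, 4.287, 2.069)
t=0.015: state=(2.165, 4.406, 2.088)
continuing one RK4 step at a time; state shown every 20 steps (Δt=0.1):
t=0.100: state=(4.342, 7.407, 3.160)
t=0.200: state=(8.156, 12.537, 8.118)
t=0.235: state=(9.673, 13.841, 11.401)
next step: t=0.240: state=(9.879, 13.954, 11.932) — z has crossed 11.42
linear interpolation between t=0.235 (11.40095) and t=0.240 (11.93230) → t≈0.235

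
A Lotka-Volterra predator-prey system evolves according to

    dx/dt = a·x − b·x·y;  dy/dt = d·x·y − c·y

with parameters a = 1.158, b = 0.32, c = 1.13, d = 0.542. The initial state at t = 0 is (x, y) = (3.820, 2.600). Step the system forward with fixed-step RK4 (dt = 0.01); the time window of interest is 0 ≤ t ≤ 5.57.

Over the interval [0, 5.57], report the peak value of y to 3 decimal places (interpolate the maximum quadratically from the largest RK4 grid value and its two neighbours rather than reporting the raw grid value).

t=0.000: state=(3.820, 2.600)
step 1 (dt=0.01): k1=(1.245, 2.445), k2=(1.232, 2.465), k3=(1.232, 2.465), k4=(1.219, 2.486); state += dt/6·(k1+2k2+2k3+k4)
t=0.010: state=(3.832, 2.625)
t=0.020: state=(3.844, 2.650)
t=0.030: state=(3.856, 2.675)
continuing one RK4 step at a time; state shown every 20 steps (Δt=0.2):
t=0.200: state=(4.007, 3.174)
t=0.400: state=(4.029, 3.921)
t=0.600: state=(3.844, 4.801)
t=0.800: state=(3.462, 5.699)
t=1.000: state=(2.955, 6.442)
t=1.200: state=(2.428, 6.878)
t=1.400: state=(1.962, 6.955)
t=1.600: state=(1.595, 6.721)
t=1.800: state=(1.325, 6.276)
t=2.000: state=(1.138, 5.717)
t=2.200: state=(1.014, 5.122)
t=2.400: state=(0.938, 4.541)
t=2.600: state=(0.900, 4.000)
t=2.800: state=(0.892, 3.516)
t=3.000: state=(0.911, 3.092)
t=3.200: state=(0.953, 2.728)
t=3.400: state=(1.020, 2.421)
t=3.600: state=(1.110, 2.167)
t=3.800: state=(1.226, 1.962)
t=4.000: state=(1.371, 1.801)
t=4.200: state=(1.546, 1.683)
t=4.400: state=(1.755, 1.605)
t=4.600: state=(1.999, 1.568)
t=4.800: state=(2.280, 1.577)
t=5.000: state=(2.594, 1.638)
t=5.200: state=(2.933, 1.763)
t=5.400: state=(3.283, 1.970)
t=5.570: state=(3.568, 2.229)
largest grid value and its neighbours: y(1.330)=6.96719, y(1.340)=6.96790, y(1.350)=6.96776
parabola through these three points peaks at t≈1.343 with y≈6.96795

max y = 6.968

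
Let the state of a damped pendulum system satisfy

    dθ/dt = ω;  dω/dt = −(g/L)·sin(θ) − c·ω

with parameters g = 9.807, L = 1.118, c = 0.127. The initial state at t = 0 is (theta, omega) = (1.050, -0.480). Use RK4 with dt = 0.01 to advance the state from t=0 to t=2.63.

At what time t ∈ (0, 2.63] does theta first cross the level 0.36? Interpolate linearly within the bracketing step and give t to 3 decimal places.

t=0.000: state=(1.050, -0.480)
step 1 (dt=0.01): k1=(-0.480, -7.548), k2=(-0.518, -7.533), k3=(-0.518, -7.532), k4=(-0.555, -7.516); state += dt/6·(k1+2k2+2k3+k4)
t=0.010: state=(1.045, -0.555)
t=0.020: state=(1.039, -0.630)
t=0.030: state=(1.032, -0.705)
continuing one RK4 step at a time; state shown every 10 steps (Δt=0.1):
t=0.100: state=(0.965, -1.213)
t=0.200: state=(0.810, -1.876)
t=0.300: state=(0.594, -2.417)
t=0.380: state=(0.387, -2.722)
next step: t=0.390: state=(0.360, -2.751) — theta has crossed 0.36
linear interpolation between t=0.380 (0.38730) and t=0.390 (0.35993) → t≈0.390

t = 0.390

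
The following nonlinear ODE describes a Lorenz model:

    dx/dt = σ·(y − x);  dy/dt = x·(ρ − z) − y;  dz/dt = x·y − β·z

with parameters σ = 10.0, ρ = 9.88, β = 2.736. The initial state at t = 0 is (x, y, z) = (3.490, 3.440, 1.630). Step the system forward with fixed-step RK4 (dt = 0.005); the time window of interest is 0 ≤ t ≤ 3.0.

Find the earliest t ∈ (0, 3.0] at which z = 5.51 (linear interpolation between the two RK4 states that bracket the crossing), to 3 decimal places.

t=0.000: state=(3.490, 3.440, 1.630)
step 1 (dt=0.005): k1=(-0.500, 25.352, 7.546), k2=(0.146, 25.213, 7.711), k3=(0.127, 25.225, 7.714), k4=(0.755, 25.097, 7.883); state += dt/6·(k1+2k2+2k3+k4)
t=0.005: state=(3.491, 3.566, 1.669)
t=0.010: state=(3.497, 3.691, 1.709)
t=0.015: state=(3.510, 3.815, 1.751)
continuing one RK4 step at a time; state shown every 20 steps (Δt=0.1):
t=0.100: state=(4.364, 5.901, 2.835)
t=0.200: state=(6.221, 8.227, 5.507)
next step: t=0.205: state=(6.321, 8.320, 5.690) — z has crossed 5.51
linear interpolation between t=0.200 (5.50710) and t=0.205 (5.68996) → t≈0.200

t = 0.200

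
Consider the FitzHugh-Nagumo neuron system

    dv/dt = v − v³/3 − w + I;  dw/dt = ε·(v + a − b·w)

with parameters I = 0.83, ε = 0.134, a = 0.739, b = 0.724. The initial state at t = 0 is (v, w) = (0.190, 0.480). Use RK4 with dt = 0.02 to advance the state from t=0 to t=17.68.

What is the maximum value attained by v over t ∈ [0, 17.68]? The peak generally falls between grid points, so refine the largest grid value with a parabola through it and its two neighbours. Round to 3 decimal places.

max v = 1.662

t=0.000: state=(0.190, 0.480)
step 1 (dt=0.02): k1=(0.538, 0.078), k2=(0.542, 0.079), k3=(0.542, 0.079), k4=(0.547, 0.079); state += dt/6·(k1+2k2+2k3+k4)
t=0.020: state=(0.201, 0.482)
t=0.040: state=(0.212, 0.483)
t=0.060: state=(0.223, 0.485)
continuing one RK4 step at a time; state shown every 50 steps (Δt=1):
t=1.000: state=(0.945, 0.599)
t=2.000: state=(1.584, 0.807)
t=3.000: state=(1.651, 1.037)
t=4.000: state=(1.558, 1.241)
t=5.000: state=(1.435, 1.412)
t=6.000: state=(1.295, 1.550)
t=7.000: state=(1.133, 1.656)
t=8.000: state=(0.929, 1.730)
t=9.000: state=(0.628, 1.765)
t=10.000: state=(0.047, 1.743)
t=11.000: state=(-1.215, 1.608)
t=12.000: state=(-1.904, 1.339)
t=13.000: state=(-1.875, 1.066)
t=14.000: state=(-1.779, 0.828)
t=15.000: state=(-1.678, 0.626)
t=16.000: state=(-1.576, 0.454)
t=17.000: state=(-1.470, 0.312)
t=17.680: state=(-1.397, 0.231)
largest grid value and its neighbours: v(2.640)=1.66163, v(2.660)=1.66170, v(2.680)=1.66168
parabola through these three points peaks at t≈2.666 with v≈1.66170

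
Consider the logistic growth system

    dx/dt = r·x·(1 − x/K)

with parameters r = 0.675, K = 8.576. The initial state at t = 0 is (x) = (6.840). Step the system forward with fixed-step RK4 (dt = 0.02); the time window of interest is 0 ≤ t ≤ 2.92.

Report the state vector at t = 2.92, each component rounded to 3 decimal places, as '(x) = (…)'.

(x) = (8.283)

t=0.000: state=(6.840)
step 1 (dt=0.02): k1=(0.935), k2=(0.931), k3=(0.931), k4=(0.927); state += dt/6·(k1+2k2+2k3+k4)
t=0.020: state=(6.859)
t=0.040: state=(6.877)
t=0.060: state=(6.895)
continuing one RK4 step at a time; state shown every 5 steps (Δt=0.1):
t=0.100: state=(6.932)
t=0.200: state=(7.019)
t=0.300: state=(7.104)
t=0.400: state=(7.184)
t=0.500: state=(7.261)
t=0.600: state=(7.334)
t=0.700: state=(7.404)
t=0.800: state=(7.471)
t=0.900: state=(7.534)
t=1.000: state=(7.595)
t=1.100: state=(7.652)
t=1.200: state=(7.706)
t=1.300: state=(7.757)
t=1.400: state=(7.806)
t=1.500: state=(7.852)
t=1.600: state=(7.895)
t=1.700: state=(7.937)
t=1.800: state=(7.975)
t=1.900: state=(8.012)
t=2.000: state=(8.047)
t=2.100: state=(8.079)
t=2.200: state=(8.110)
t=2.300: state=(8.139)
t=2.400: state=(8.166)
t=2.500: state=(8.191)
t=2.600: state=(8.215)
t=2.700: state=(8.238)
t=2.800: state=(8.259)
t=2.900: state=(8.279)
t=2.920: state=(8.283)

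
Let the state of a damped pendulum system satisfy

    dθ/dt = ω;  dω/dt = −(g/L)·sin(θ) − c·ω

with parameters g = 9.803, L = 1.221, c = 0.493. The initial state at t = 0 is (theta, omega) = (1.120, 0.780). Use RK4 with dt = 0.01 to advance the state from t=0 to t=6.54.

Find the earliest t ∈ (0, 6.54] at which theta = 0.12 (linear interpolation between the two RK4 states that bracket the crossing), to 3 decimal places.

t = 0.702

t=0.000: state=(1.120, 0.780)
step 1 (dt=0.01): k1=(0.780, -7.611), k2=(0.742, -7.606), k3=(0.742, -7.605), k4=(0.704, -7.599); state += dt/6·(k1+2k2+2k3+k4)
t=0.010: state=(1.127, 0.704)
t=0.020: state=(1.134, 0.628)
t=0.030: state=(1.140, 0.552)
continuing one RK4 step at a time; state shown every 25 steps (Δt=0.25):
t=0.250: state=(1.084, -1.025)
t=0.500: state=(0.646, -2.360)
t=0.700: state=(0.125, -2.709)
next step: t=0.710: state=(0.098, -2.705) — theta has crossed 0.12
linear interpolation between t=0.700 (0.12533) and t=0.710 (0.09826) → t≈0.702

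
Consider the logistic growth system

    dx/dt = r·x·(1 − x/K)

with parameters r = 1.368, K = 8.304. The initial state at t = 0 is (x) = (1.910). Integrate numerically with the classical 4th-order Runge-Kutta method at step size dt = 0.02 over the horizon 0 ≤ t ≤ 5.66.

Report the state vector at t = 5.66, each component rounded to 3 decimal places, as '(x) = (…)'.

t=0.000: state=(1.910)
step 1 (dt=0.02): k1=(2.012), k2=(2.027), k3=(2.027), k4=(2.042); state += dt/6·(k1+2k2+2k3+k4)
t=0.020: state=(1.951)
t=0.040: state=(1.992)
t=0.060: state=(2.033)
continuing one RK4 step at a time; state shown every 10 steps (Δt=0.2):
t=0.200: state=(2.342)
t=0.400: state=(2.828)
t=0.600: state=(3.358)
t=0.800: state=(3.916)
t=1.000: state=(4.483)
t=1.200: state=(5.038)
t=1.400: state=(5.561)
t=1.600: state=(6.039)
t=1.800: state=(6.461)
t=2.000: state=(6.823)
t=2.200: state=(7.127)
t=2.400: state=(7.378)
t=2.600: state=(7.580)
t=2.800: state=(7.742)
t=3.000: state=(7.869)
t=3.200: state=(7.969)
t=3.400: state=(8.047)
t=3.600: state=(8.107)
t=3.800: state=(8.153)
t=4.000: state=(8.189)
t=4.200: state=(8.216)
t=4.400: state=(8.237)
t=4.600: state=(8.253)
t=4.800: state=(8.265)
t=5.000: state=(8.274)
t=5.200: state=(8.281)
t=5.400: state=(8.287)
t=5.600: state=(8.291)
t=5.660: state=(8.292)

(x) = (8.292)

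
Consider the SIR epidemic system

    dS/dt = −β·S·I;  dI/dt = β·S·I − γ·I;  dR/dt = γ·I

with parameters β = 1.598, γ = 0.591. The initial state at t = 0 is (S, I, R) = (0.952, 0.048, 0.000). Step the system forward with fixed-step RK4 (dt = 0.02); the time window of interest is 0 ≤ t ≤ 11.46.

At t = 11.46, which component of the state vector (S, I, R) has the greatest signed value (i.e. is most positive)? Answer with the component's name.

t=0.000: state=(0.952, 0.048, 0.000)
step 1 (dt=0.02): k1=(-0.073, 0.045, 0.028), k2=(-0.074, 0.045, 0.029), k3=(-0.074, 0.045, 0.029), k4=(-0.074, 0.045, 0.029); state += dt/6·(k1+2k2+2k3+k4)
t=0.020: state=(0.951, 0.049, 0.001)
t=0.040: state=(0.949, 0.050, 0.001)
t=0.060: state=(0.948, 0.051, 0.002)
continuing one RK4 step at a time; state shown every 25 steps (Δt=0.5):
t=0.500: state=(0.907, 0.075, 0.018)
t=1.000: state=(0.842, 0.113, 0.045)
t=1.500: state=(0.756, 0.159, 0.085)
t=2.000: state=(0.653, 0.208, 0.140)
t=2.500: state=(0.543, 0.249, 0.207)
t=3.000: state=(0.440, 0.275, 0.285)
t=3.500: state=(0.352, 0.280, 0.368)
t=4.000: state=(0.283, 0.268, 0.449)
t=4.500: state=(0.230, 0.245, 0.525)
t=5.000: state=(0.191, 0.215, 0.593)
t=5.500: state=(0.163, 0.185, 0.652)
t=6.000: state=(0.143, 0.155, 0.702)
t=6.500: state=(0.127, 0.129, 0.744)
t=7.000: state=(0.116, 0.105, 0.779)
t=7.500: state=(0.107, 0.086, 0.807)
t=8.000: state=(0.101, 0.069, 0.830)
t=8.500: state=(0.096, 0.056, 0.848)
t=9.000: state=(0.092, 0.045, 0.863)
t=9.500: state=(0.089, 0.036, 0.875)
t=10.000: state=(0.087, 0.029, 0.884)
t=10.500: state=(0.085, 0.023, 0.892)
t=11.000: state=(0.084, 0.018, 0.898)
t=11.460: state=(0.083, 0.015, 0.902)
compare at T: S=0.083, I=0.015, R=0.902

largest component: R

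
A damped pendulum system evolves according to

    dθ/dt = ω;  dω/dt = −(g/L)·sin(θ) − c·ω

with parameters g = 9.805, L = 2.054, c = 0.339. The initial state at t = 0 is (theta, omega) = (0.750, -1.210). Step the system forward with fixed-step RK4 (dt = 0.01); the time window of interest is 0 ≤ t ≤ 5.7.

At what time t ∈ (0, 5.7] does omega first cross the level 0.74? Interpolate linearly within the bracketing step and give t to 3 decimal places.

t=0.000: state=(0.750, -1.210)
step 1 (dt=0.01): k1=(-1.210, -2.844), k2=(-1.224, -2.818), k3=(-1.224, -2.817), k4=(-1.238, -2.791); state += dt/6·(k1+2k2+2k3+k4)
t=0.010: state=(0.738, -1.238)
t=0.020: state=(0.725, -1.266)
t=0.030: state=(0.712, -1.293)
continuing one RK4 step at a time; state shown every 20 steps (Δt=0.2):
t=0.200: state=(0.459, -1.658)
t=0.400: state=(0.107, -1.806)
t=0.600: state=(-0.241, -1.621)
t=0.800: state=(-0.523, -1.164)
t=1.000: state=(-0.696, -0.551)
t=1.200: state=(-0.741, 0.100)
t=1.400: state=(-0.660, 0.695)
t=1.410: state=(-0.653, 0.722)
next step: t=1.420: state=(-0.646, 0.748) — omega has crossed 0.74
linear interpolation between t=1.410 (0.72204) and t=1.420 (0.74841) → t≈1.417

t = 1.417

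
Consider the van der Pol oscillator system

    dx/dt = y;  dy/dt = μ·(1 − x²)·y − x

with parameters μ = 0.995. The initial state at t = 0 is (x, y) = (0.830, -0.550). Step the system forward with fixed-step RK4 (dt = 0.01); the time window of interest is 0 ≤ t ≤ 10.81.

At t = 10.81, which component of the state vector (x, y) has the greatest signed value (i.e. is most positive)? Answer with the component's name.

t=0.000: state=(0.830, -0.550)
step 1 (dt=0.01): k1=(-0.550, -1.000), k2=(-0.555, -1.002), k3=(-0.555, -1.002), k4=(-0.560, -1.003); state += dt/6·(k1+2k2+2k3+k4)
t=0.010: state=(0.824, -0.560)
t=0.020: state=(0.819, -0.570)
t=0.030: state=(0.813, -0.580)
continuing one RK4 step at a time; state shown every 50 steps (Δt=0.5):
t=0.500: state=(0.420, -1.117)
t=1.000: state=(-0.322, -1.860)
t=1.500: state=(-1.299, -1.709)
t=2.000: state=(-1.779, -0.244)
t=2.500: state=(-1.693, 0.466)
t=3.000: state=(-1.372, 0.805)
t=3.500: state=(-0.872, 1.236)
t=4.000: state=(-0.067, 2.069)
t=4.500: state=(1.164, 2.508)
t=5.000: state=(1.949, 0.534)
t=5.500: state=(1.929, -0.399)
t=6.000: state=(1.650, -0.687)
t=6.500: state=(1.242, -0.967)
t=7.000: state=(0.642, -1.498)
t=7.500: state=(-0.339, -2.470)
t=8.000: state=(-1.581, -1.916)
t=8.500: state=(-2.008, -0.030)
t=9.000: state=(-1.853, 0.527)
t=9.500: state=(-1.527, 0.772)
t=10.000: state=(-1.066, 1.106)
t=10.500: state=(-0.363, 1.791)
t=10.810: state=(0.291, 2.434)
compare at T: x=0.291, y=2.434

largest component: y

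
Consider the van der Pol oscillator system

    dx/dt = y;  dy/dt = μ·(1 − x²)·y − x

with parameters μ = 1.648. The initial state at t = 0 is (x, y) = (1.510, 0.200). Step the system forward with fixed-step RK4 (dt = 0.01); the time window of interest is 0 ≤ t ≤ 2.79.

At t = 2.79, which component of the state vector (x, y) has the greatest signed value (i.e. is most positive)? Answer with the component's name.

t=0.000: state=(1.510, 0.200)
step 1 (dt=0.01): k1=(0.200, -1.932), k2=(0.190, -1.913), k3=(0.190, -1.914), k4=(0.181, -1.895); state += dt/6·(k1+2k2+2k3+k4)
t=0.010: state=(1.512, 0.181)
t=0.020: state=(1.514, 0.162)
t=0.030: state=(1.515, 0.144)
continuing one RK4 step at a time; state shown every 10 steps (Δt=0.1):
t=0.100: state=(1.521, 0.025)
t=0.200: state=(1.516, -0.117)
t=0.300: state=(1.499, -0.231)
t=0.400: state=(1.471, -0.324)
t=0.500: state=(1.434, -0.403)
t=0.600: state=(1.390, -0.472)
t=0.700: state=(1.340, -0.537)
t=0.800: state=(1.283, -0.600)
t=0.900: state=(1.220, -0.667)
t=1.000: state=(1.150, -0.738)
t=1.100: state=(1.072, -0.819)
t=1.200: state=(0.985, -0.914)
t=1.300: state=(0.888, -1.027)
t=1.400: state=(0.779, -1.166)
t=1.500: state=(0.654, -1.337)
t=1.600: state=(0.510, -1.552)
t=1.700: state=(0.342, -1.821)
t=1.800: state=(0.144, -2.152)
t=1.900: state=(-0.090, -2.539)
t=2.000: state=(-0.365, -2.942)
t=2.100: state=(-0.676, -3.260)
t=2.200: state=(-1.008, -3.330)
t=2.300: state=(-1.329, -3.016)
t=2.400: state=(-1.600, -2.355)
t=2.500: state=(-1.796, -1.575)
t=2.600: state=(-1.918, -0.895)
t=2.700: state=(-1.982, -0.407)
t=2.790: state=(-2.004, -0.116)
compare at T: x=-2.004, y=-0.116

largest component: y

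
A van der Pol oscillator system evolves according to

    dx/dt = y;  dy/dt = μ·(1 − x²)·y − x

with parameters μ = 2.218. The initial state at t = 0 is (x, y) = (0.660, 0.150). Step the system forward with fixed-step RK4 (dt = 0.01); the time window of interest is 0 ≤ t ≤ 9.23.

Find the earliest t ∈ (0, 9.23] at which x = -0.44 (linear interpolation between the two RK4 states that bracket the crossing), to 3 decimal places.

t=0.000: state=(0.660, 0.150)
step 1 (dt=0.01): k1=(0.150, -0.472), k2=(0.148, -0.476), k3=(0.148, -0.476), k4=(0.145, -0.480); state += dt/6·(k1+2k2+2k3+k4)
t=0.010: state=(0.661, 0.145)
t=0.020: state=(0.663, 0.140)
t=0.030: state=(0.664, 0.135)
continuing one RK4 step at a time; state shown every 50 steps (Δt=0.5):
t=0.500: state=(0.659, -0.188)
t=1.000: state=(0.424, -0.839)
t=1.500: state=(-0.355, -2.528)
t=1.530: state=(-0.432, -2.662)
next step: t=1.540: state=(-0.459, -2.706) — x has crossed -0.44
linear interpolation between t=1.530 (-0.43247) and t=1.540 (-0.45931) → t≈1.533

t = 1.533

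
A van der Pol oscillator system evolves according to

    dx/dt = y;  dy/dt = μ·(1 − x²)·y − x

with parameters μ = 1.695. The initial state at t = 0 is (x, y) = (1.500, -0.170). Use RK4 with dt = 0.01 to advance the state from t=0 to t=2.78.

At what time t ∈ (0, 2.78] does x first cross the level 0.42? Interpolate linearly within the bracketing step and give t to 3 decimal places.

t = 1.405

t=0.000: state=(1.500, -0.170)
step 1 (dt=0.01): k1=(-0.170, -1.140), k2=(-0.176, -1.128), k3=(-0.176, -1.128), k4=(-0.181, -1.116); state += dt/6·(k1+2k2+2k3+k4)
t=0.010: state=(1.498, -0.181)
t=0.020: state=(1.496, -0.192)
t=0.030: state=(1.494, -0.203)
continuing one RK4 step at a time; state shown every 10 steps (Δt=0.1):
t=0.100: state=(1.478, -0.273)
t=0.200: state=(1.446, -0.358)
t=0.300: state=(1.406, -0.431)
t=0.400: state=(1.360, -0.498)
t=0.500: state=(1.307, -0.561)
t=0.600: state=(1.248, -0.626)
t=0.700: state=(1.182, -0.694)
t=0.800: state=(1.109, -0.770)
t=0.900: state=(1.027, -0.857)
t=1.000: state=(0.937, -0.961)
t=1.100: state=(0.834, -1.087)
t=1.200: state=(0.718, -1.243)
t=1.300: state=(0.585, -1.438)
t=1.400: state=(0.429, -1.685)
next step: t=1.410: state=(0.412, -1.712) — x has crossed 0.42
linear interpolation between t=1.400 (0.42889) and t=1.410 (0.41190) → t≈1.405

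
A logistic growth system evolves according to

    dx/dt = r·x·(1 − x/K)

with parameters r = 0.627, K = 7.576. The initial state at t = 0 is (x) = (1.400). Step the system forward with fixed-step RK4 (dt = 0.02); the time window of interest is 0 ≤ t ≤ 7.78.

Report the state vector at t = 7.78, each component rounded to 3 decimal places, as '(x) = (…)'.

(x) = (7.330)

t=0.000: state=(1.400)
step 1 (dt=0.02): k1=(0.716), k2=(0.718), k3=(0.718), k4=(0.721); state += dt/6·(k1+2k2+2k3+k4)
t=0.020: state=(1.414)
t=0.040: state=(1.429)
t=0.060: state=(1.443)
continuing one RK4 step at a time; state shown every 25 steps (Δt=0.5):
t=0.500: state=(1.793)
t=1.000: state=(2.257)
t=1.500: state=(2.783)
t=2.000: state=(3.354)
t=2.500: state=(3.946)
t=3.000: state=(4.530)
t=3.500: state=(5.079)
t=4.000: state=(5.574)
t=4.500: state=(6.001)
t=5.000: state=(6.356)
t=5.500: state=(6.644)
t=6.000: state=(6.872)
t=6.500: state=(7.048)
t=7.000: state=(7.183)
t=7.500: state=(7.284)
t=7.780: state=(7.330)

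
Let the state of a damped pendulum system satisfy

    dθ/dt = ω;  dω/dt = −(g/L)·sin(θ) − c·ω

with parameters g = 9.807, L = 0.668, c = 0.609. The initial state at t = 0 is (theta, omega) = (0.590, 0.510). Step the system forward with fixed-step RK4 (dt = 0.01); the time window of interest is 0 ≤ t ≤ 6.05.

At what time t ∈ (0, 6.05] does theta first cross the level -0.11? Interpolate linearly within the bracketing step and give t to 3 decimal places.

t=0.000: state=(0.590, 0.510)
step 1 (dt=0.01): k1=(0.510, -8.479), k2=(0.468, -8.484), k3=(0.468, -8.481), k4=(0.425, -8.484); state += dt/6·(k1+2k2+2k3+k4)
t=0.010: state=(0.595, 0.425)
t=0.020: state=(0.599, 0.340)
t=0.030: state=(0.601, 0.256)
continuing one RK4 step at a time; state shown every 20 steps (Δt=0.2):
t=0.200: state=(0.528, -1.074)
t=0.400: state=(0.207, -1.969)
t=0.550: state=(-0.092, -1.911)
next step: t=0.560: state=(-0.111, -1.885) — theta has crossed -0.11
linear interpolation between t=0.550 (-0.09242) and t=0.560 (-0.11140) → t≈0.559

t = 0.559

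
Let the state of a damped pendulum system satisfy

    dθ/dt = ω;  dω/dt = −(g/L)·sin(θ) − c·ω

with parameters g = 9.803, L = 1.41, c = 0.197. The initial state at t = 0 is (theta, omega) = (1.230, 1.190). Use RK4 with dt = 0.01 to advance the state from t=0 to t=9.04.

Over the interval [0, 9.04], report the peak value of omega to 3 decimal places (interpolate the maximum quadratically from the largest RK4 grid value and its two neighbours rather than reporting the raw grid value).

t=0.000: state=(1.230, 1.190)
step 1 (dt=0.01): k1=(1.190, -6.787), k2=(1.156, -6.794), k3=(1.156, -6.794), k4=(1.122, -6.800); state += dt/6·(k1+2k2+2k3+k4)
t=0.010: state=(1.242, 1.122)
t=0.020: state=(1.252, 1.054)
t=0.030: state=(1.263, 0.986)
continuing one RK4 step at a time; state shown every 50 steps (Δt=0.5):
t=0.500: state=(0.990, -2.043)
t=1.000: state=(-0.408, -2.784)
t=1.500: state=(-1.157, 0.026)
t=2.000: state=(-0.433, 2.551)
t=2.500: state=(0.776, 1.623)
t=3.000: state=(0.876, -1.212)
t=3.500: state=(-0.153, -2.335)
t=4.000: state=(-0.881, -0.254)
t=4.500: state=(-0.393, 1.945)
t=5.000: state=(0.573, 1.371)
t=5.500: state=(0.680, -0.953)
t=6.000: state=(-0.133, -1.828)
t=6.500: state=(-0.687, -0.125)
t=7.000: state=(-0.260, 1.584)
t=7.500: state=(0.484, 0.968)
t=8.000: state=(0.493, -0.903)
t=8.500: state=(-0.176, -1.377)
t=9.000: state=(-0.537, 0.105)
t=9.040: state=(-0.530, 0.245)
largest grid value and its neighbours: omega(2.120)=2.71423, omega(2.130)=2.71591, omega(2.140)=2.71570
parabola through these three points peaks at t≈2.134 with omega≈2.71605

max omega = 2.716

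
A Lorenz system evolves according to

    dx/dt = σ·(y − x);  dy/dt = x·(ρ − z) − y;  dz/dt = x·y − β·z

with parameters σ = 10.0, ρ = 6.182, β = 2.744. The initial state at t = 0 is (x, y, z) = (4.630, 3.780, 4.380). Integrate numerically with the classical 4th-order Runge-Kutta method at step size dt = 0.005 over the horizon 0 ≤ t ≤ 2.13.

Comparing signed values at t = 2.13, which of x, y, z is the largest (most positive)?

largest component: z

t=0.000: state=(4.630, 3.780, 4.380)
step 1 (dt=0.005): k1=(-8.500, 4.563, 5.483), k2=(-8.173, 4.450, 5.417), k3=(-8.184, 4.453, 5.420), k4=(-7.868, 4.343, 5.356); state += dt/6·(k1+2k2+2k3+k4)
t=0.005: state=(4.589, 3.802, 4.407)
t=0.010: state=(4.551, 3.823, 4.434)
t=0.015: state=(4.516, 3.844, 4.459)
continuing one RK4 step at a time; state shown every 20 steps (Δt=0.1):
t=0.100: state=(4.214, 4.068, 4.835)
t=0.200: state=(4.158, 4.144, 5.179)
t=0.300: state=(4.135, 4.092, 5.433)
t=0.400: state=(4.063, 3.963, 5.574)
t=0.500: state=(3.943, 3.810, 5.596)
t=0.600: state=(3.807, 3.675, 5.519)
t=0.700: state=(3.688, 3.585, 5.380)
t=0.800: state=(3.607, 3.550, 5.224)
t=0.900: state=(3.574, 3.564, 5.085)
t=1.000: state=(3.585, 3.616, 4.987)
t=1.100: state=(3.632, 3.692, 4.943)
t=1.200: state=(3.700, 3.772, 4.954)
t=1.300: state=(3.772, 3.841, 5.011)
t=1.400: state=(3.833, 3.884, 5.095)
t=1.500: state=(3.871, 3.896, 5.185)
t=1.600: state=(3.882, 3.879, 5.260)
t=1.700: state=(3.867, 3.840, 5.306)
t=1.800: state=(3.833, 3.792, 5.318)
t=1.900: state=(3.790, 3.748, 5.297)
t=2.000: state=(3.751, 3.716, 5.256)
t=2.100: state=(3.722, 3.701, 5.205)
t=2.130: state=(3.716, 3.699, 5.190)
compare at T: x=3.716, y=3.699, z=5.190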